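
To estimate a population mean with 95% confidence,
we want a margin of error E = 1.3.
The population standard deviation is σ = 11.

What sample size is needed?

Answer: n = 276

Derivation:
z_0.025 = 1.960
n = (z×σ/E)² = (1.960×11/1.3)²
n = 275.0495
Round up: n = 276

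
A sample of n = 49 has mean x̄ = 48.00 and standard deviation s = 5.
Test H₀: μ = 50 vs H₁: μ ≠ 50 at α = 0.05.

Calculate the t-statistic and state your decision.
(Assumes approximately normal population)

Answer: t = -2.7999, reject H₀

Derivation:
df = n - 1 = 48
SE = s/√n = 5/√49 = 0.7143
t = (x̄ - μ₀)/SE = (48.00 - 50)/0.7143 = -2.7999
Critical value: t_{0.025,48} = ±2.011
p-value ≈ 0.0073
Decision: reject H₀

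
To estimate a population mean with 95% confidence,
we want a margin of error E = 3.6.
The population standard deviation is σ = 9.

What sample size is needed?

z_0.025 = 1.960
n = (z×σ/E)² = (1.960×9/3.6)²
n = 24.0100
Round up: n = 25

Answer: n = 25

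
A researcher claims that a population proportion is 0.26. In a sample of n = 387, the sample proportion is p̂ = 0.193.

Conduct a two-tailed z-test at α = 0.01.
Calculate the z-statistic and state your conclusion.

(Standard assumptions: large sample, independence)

H₀: p = 0.26, H₁: p ≠ 0.26
Standard error: SE = √(p₀(1-p₀)/n) = √(0.26×0.74/387) = 0.022297
z-statistic: z = (p̂ - p₀)/SE = (0.193 - 0.26)/0.022297 = -3.0049
Critical value: z_0.005 = ±2.576
p-value = 0.0027
Decision: reject H₀ at α = 0.01

Answer: z = -3.0049, reject H₀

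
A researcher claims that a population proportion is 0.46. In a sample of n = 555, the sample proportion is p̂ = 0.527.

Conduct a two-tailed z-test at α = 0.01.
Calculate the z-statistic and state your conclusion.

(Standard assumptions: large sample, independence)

H₀: p = 0.46, H₁: p ≠ 0.46
Standard error: SE = √(p₀(1-p₀)/n) = √(0.46×0.54/555) = 0.021156
z-statistic: z = (p̂ - p₀)/SE = (0.527 - 0.46)/0.021156 = 3.1670
Critical value: z_0.005 = ±2.576
p-value = 0.0015
Decision: reject H₀ at α = 0.01

Answer: z = 3.1670, reject H₀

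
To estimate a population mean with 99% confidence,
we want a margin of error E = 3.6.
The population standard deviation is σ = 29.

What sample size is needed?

z_0.005 = 2.576
n = (z×σ/E)² = (2.576×29/3.6)²
n = 430.6086
Round up: n = 431

Answer: n = 431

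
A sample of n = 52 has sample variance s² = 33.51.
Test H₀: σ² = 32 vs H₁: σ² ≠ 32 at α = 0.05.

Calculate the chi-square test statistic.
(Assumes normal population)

df = n - 1 = 51
χ² = (n-1)s²/σ₀² = 51×33.51/32 = 53.4066
Critical values: χ²_{0.975,51} = 33.162, χ²_{0.025,51} = 72.616
Rejection region: χ² < 33.162 or χ² > 72.616
Decision: fail to reject H₀

Answer: χ² = 53.4066, fail to reject H₀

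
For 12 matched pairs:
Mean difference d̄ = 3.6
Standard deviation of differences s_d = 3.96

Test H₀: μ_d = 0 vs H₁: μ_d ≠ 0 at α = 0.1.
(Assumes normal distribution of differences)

df = n - 1 = 11
SE = s_d/√n = 3.96/√12 = 1.1432
t = d̄/SE = 3.6/1.1432 = 3.1491
Critical value: t_{0.05,11} = ±1.796
p-value ≈ 0.0093
Decision: reject H₀

Answer: t = 3.1491, reject H₀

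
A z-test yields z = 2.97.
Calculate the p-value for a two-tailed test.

For z = 2.97:
p = 2×P(Z > |2.97|) = 2×(1 - Φ(2.97)) = 0.0030

Answer: p-value ≈ 0.0030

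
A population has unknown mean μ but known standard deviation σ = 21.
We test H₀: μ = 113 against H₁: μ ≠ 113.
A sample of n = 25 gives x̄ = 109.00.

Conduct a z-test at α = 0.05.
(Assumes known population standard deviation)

Answer: z = -0.9524, fail to reject H₀

Derivation:
Standard error: SE = σ/√n = 21/√25 = 4.2000
z-statistic: z = (x̄ - μ₀)/SE = (109.00 - 113)/4.2000 = -0.9524
Critical value: ±1.960
p-value = 0.3409
Decision: fail to reject H₀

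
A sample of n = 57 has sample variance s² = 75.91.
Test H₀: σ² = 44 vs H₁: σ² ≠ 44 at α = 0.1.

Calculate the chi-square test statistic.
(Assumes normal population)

df = n - 1 = 56
χ² = (n-1)s²/σ₀² = 56×75.91/44 = 96.6127
Critical values: χ²_{0.95,56} = 39.801, χ²_{0.05,56} = 74.468
Rejection region: χ² < 39.801 or χ² > 74.468
Decision: reject H₀

Answer: χ² = 96.6127, reject H₀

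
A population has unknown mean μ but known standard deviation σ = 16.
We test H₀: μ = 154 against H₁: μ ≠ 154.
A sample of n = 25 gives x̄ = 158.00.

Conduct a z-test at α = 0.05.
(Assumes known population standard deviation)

Answer: z = 1.2500, fail to reject H₀

Derivation:
Standard error: SE = σ/√n = 16/√25 = 3.2000
z-statistic: z = (x̄ - μ₀)/SE = (158.00 - 154)/3.2000 = 1.2500
Critical value: ±1.960
p-value = 0.2113
Decision: fail to reject H₀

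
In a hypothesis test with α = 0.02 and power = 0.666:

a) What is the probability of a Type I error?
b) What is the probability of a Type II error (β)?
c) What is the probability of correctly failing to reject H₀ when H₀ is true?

Answer: a) 0.02, b) 0.334, c) 0.98

Derivation:
a) Type I error probability = α = 0.02
b) Power = P(reject H₀ | H₁ true) = 1 - β = 0.666, so Type II error probability = β = 1 - Power = 0.334
c) P(fail to reject H₀ | H₀ true) = 1 - α = 0.98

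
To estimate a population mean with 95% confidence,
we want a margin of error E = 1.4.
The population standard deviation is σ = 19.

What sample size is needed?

Answer: n = 708

Derivation:
z_0.025 = 1.960
n = (z×σ/E)² = (1.960×19/1.4)²
n = 707.5600
Round up: n = 708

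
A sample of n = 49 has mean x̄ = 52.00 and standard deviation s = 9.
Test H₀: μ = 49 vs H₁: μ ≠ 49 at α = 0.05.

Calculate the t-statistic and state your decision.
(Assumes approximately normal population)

df = n - 1 = 48
SE = s/√n = 9/√49 = 1.2857
t = (x̄ - μ₀)/SE = (52.00 - 49)/1.2857 = 2.3334
Critical value: t_{0.025,48} = ±2.011
p-value ≈ 0.0239
Decision: reject H₀

Answer: t = 2.3334, reject H₀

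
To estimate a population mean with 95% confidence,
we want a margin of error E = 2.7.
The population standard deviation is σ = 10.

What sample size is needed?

Answer: n = 53

Derivation:
z_0.025 = 1.960
n = (z×σ/E)² = (1.960×10/2.7)²
n = 52.6968
Round up: n = 53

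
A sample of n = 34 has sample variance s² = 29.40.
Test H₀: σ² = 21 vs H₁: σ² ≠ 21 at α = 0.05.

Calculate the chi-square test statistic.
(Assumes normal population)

Answer: χ² = 46.2000, fail to reject H₀

Derivation:
df = n - 1 = 33
χ² = (n-1)s²/σ₀² = 33×29.40/21 = 46.2000
Critical values: χ²_{0.975,33} = 19.047, χ²_{0.025,33} = 50.725
Rejection region: χ² < 19.047 or χ² > 50.725
Decision: fail to reject H₀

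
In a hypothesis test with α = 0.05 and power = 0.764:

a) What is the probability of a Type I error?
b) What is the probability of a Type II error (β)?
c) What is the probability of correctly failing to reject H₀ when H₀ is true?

a) Type I error probability = α = 0.05
b) Power = P(reject H₀ | H₁ true) = 1 - β = 0.764, so Type II error probability = β = 1 - Power = 0.236
c) P(fail to reject H₀ | H₀ true) = 1 - α = 0.95

Answer: a) 0.05, b) 0.236, c) 0.95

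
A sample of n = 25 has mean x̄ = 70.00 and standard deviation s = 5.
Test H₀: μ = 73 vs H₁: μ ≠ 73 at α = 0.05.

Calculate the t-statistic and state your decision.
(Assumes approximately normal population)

df = n - 1 = 24
SE = s/√n = 5/√25 = 1.0000
t = (x̄ - μ₀)/SE = (70.00 - 73)/1.0000 = -3.0000
Critical value: t_{0.025,24} = ±2.064
p-value ≈ 0.0062
Decision: reject H₀

Answer: t = -3.0000, reject H₀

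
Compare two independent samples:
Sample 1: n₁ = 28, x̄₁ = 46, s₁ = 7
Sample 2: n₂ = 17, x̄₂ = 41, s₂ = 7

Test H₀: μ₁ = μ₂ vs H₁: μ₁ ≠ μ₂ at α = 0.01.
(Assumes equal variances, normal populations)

Answer: t = 2.3231, fail to reject H₀

Derivation:
Pooled variance: s²_p = [27×7² + 16×7²]/(43) = 49.0000
s_p = 7.0000
SE = s_p×√(1/n₁ + 1/n₂) = 7.0000×√(1/28 + 1/17) = 2.1523
t = (x̄₁ - x̄₂)/SE = (46 - 41)/2.1523 = 2.3231
df = 43, t-critical = ±2.695
Decision: fail to reject H₀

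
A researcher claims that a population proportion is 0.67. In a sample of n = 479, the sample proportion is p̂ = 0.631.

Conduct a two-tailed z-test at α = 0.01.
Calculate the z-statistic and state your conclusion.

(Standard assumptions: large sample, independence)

Answer: z = -1.8152, fail to reject H₀

Derivation:
H₀: p = 0.67, H₁: p ≠ 0.67
Standard error: SE = √(p₀(1-p₀)/n) = √(0.67×0.33/479) = 0.021485
z-statistic: z = (p̂ - p₀)/SE = (0.631 - 0.67)/0.021485 = -1.8152
Critical value: z_0.005 = ±2.576
p-value = 0.0695
Decision: fail to reject H₀ at α = 0.01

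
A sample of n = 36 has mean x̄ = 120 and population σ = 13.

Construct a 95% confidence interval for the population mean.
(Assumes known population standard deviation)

Confidence level: 95%, α = 0.05
z_0.025 = 1.960
SE = σ/√n = 13/√36 = 2.1667
Margin of error = 1.960 × 2.1667 = 4.2467
CI: x̄ ± margin = 120 ± 4.2467
CI: (115.7533, 124.2467)

Answer: (115.7533, 124.2467)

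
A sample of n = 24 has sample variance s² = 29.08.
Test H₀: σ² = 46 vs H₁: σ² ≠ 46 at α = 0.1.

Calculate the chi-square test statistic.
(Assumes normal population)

Answer: χ² = 14.5400, fail to reject H₀

Derivation:
df = n - 1 = 23
χ² = (n-1)s²/σ₀² = 23×29.08/46 = 14.5400
Critical values: χ²_{0.95,23} = 13.091, χ²_{0.05,23} = 35.172
Rejection region: χ² < 13.091 or χ² > 35.172
Decision: fail to reject H₀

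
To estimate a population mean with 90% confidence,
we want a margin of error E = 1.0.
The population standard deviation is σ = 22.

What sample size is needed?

z_0.05 = 1.645
n = (z×σ/E)² = (1.645×22/1.0)²
n = 1309.7161
Round up: n = 1310

Answer: n = 1310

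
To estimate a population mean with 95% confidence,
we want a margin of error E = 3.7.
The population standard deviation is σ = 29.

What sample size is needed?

z_0.025 = 1.960
n = (z×σ/E)² = (1.960×29/3.7)²
n = 235.9960
Round up: n = 236

Answer: n = 236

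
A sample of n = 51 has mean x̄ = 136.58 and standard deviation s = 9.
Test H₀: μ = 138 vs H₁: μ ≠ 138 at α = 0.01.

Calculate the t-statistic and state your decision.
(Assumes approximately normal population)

df = n - 1 = 50
SE = s/√n = 9/√51 = 1.2603
t = (x̄ - μ₀)/SE = (136.58 - 138)/1.2603 = -1.1267
Critical value: t_{0.005,50} = ±2.678
p-value ≈ 0.2652
Decision: fail to reject H₀

Answer: t = -1.1267, fail to reject H₀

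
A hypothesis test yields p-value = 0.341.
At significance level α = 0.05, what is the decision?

Compare p-value to α:
0.341 ≥ 0.05
Decision: fail to reject H₀

Answer: fail to reject H₀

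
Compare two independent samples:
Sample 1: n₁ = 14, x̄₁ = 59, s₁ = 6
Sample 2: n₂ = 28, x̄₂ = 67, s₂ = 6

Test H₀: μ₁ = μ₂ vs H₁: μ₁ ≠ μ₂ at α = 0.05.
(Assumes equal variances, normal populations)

Answer: t = -4.0733, reject H₀

Derivation:
Pooled variance: s²_p = [13×6² + 27×6²]/(40) = 36.0000
s_p = 6.0000
SE = s_p×√(1/n₁ + 1/n₂) = 6.0000×√(1/14 + 1/28) = 1.9640
t = (x̄₁ - x̄₂)/SE = (59 - 67)/1.9640 = -4.0733
df = 40, t-critical = ±2.021
Decision: reject H₀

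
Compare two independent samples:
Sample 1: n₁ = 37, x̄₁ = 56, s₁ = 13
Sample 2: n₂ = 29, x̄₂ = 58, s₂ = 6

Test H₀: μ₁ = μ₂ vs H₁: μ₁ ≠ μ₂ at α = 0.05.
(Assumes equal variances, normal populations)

Answer: t = -0.7660, fail to reject H₀

Derivation:
Pooled variance: s²_p = [36×13² + 28×6²]/(64) = 110.8125
s_p = 10.5268
SE = s_p×√(1/n₁ + 1/n₂) = 10.5268×√(1/37 + 1/29) = 2.6108
t = (x̄₁ - x̄₂)/SE = (56 - 58)/2.6108 = -0.7660
df = 64, t-critical = ±1.998
Decision: fail to reject H₀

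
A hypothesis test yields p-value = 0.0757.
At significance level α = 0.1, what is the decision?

Answer: reject H₀

Derivation:
Compare p-value to α:
0.0757 < 0.1
Decision: reject H₀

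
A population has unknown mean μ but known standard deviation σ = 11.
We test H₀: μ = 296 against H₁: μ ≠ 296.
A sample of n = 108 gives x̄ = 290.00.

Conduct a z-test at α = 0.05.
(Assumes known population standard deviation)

Answer: z = -5.6684, reject H₀

Derivation:
Standard error: SE = σ/√n = 11/√108 = 1.0585
z-statistic: z = (x̄ - μ₀)/SE = (290.00 - 296)/1.0585 = -5.6684
Critical value: ±1.960
p-value < 0.0001
Decision: reject H₀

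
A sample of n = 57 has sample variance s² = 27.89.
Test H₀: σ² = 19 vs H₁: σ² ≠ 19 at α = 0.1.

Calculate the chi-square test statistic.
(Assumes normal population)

Answer: χ² = 82.2021, reject H₀

Derivation:
df = n - 1 = 56
χ² = (n-1)s²/σ₀² = 56×27.89/19 = 82.2021
Critical values: χ²_{0.95,56} = 39.801, χ²_{0.05,56} = 74.468
Rejection region: χ² < 39.801 or χ² > 74.468
Decision: reject H₀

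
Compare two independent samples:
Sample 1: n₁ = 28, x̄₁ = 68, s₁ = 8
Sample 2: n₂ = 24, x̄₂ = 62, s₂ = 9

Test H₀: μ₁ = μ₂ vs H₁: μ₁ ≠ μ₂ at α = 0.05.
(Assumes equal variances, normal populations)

Pooled variance: s²_p = [27×8² + 23×9²]/(50) = 71.8200
s_p = 8.4747
SE = s_p×√(1/n₁ + 1/n₂) = 8.4747×√(1/28 + 1/24) = 2.3574
t = (x̄₁ - x̄₂)/SE = (68 - 62)/2.3574 = 2.5452
df = 50, t-critical = ±2.009
Decision: reject H₀

Answer: t = 2.5452, reject H₀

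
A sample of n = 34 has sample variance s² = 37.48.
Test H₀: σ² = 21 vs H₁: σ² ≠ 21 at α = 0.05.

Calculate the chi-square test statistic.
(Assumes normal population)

Answer: χ² = 58.8971, reject H₀

Derivation:
df = n - 1 = 33
χ² = (n-1)s²/σ₀² = 33×37.48/21 = 58.8971
Critical values: χ²_{0.975,33} = 19.047, χ²_{0.025,33} = 50.725
Rejection region: χ² < 19.047 or χ² > 50.725
Decision: reject H₀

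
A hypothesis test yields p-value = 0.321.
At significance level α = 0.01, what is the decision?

Compare p-value to α:
0.321 ≥ 0.01
Decision: fail to reject H₀

Answer: fail to reject H₀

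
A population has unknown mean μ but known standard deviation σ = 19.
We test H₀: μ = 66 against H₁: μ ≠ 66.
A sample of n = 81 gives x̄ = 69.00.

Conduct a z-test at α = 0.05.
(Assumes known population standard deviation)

Answer: z = 1.4211, fail to reject H₀

Derivation:
Standard error: SE = σ/√n = 19/√81 = 2.1111
z-statistic: z = (x̄ - μ₀)/SE = (69.00 - 66)/2.1111 = 1.4211
Critical value: ±1.960
p-value = 0.1553
Decision: fail to reject H₀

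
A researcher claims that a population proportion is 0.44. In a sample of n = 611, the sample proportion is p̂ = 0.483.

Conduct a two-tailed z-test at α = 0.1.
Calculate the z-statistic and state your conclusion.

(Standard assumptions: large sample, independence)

H₀: p = 0.44, H₁: p ≠ 0.44
Standard error: SE = √(p₀(1-p₀)/n) = √(0.44×0.56/611) = 0.020082
z-statistic: z = (p̂ - p₀)/SE = (0.483 - 0.44)/0.020082 = 2.1412
Critical value: z_0.05 = ±1.645
p-value = 0.0323
Decision: reject H₀ at α = 0.1

Answer: z = 2.1412, reject H₀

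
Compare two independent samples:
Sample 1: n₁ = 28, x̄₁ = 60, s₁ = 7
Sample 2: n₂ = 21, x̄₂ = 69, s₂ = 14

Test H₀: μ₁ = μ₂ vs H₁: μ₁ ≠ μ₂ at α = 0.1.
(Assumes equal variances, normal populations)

Answer: t = -2.9518, reject H₀

Derivation:
Pooled variance: s²_p = [27×7² + 20×14²]/(47) = 111.5532
s_p = 10.5619
SE = s_p×√(1/n₁ + 1/n₂) = 10.5619×√(1/28 + 1/21) = 3.0490
t = (x̄₁ - x̄₂)/SE = (60 - 69)/3.0490 = -2.9518
df = 47, t-critical = ±1.678
Decision: reject H₀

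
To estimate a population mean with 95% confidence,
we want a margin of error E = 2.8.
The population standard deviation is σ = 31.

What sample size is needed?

z_0.025 = 1.960
n = (z×σ/E)² = (1.960×31/2.8)²
n = 470.8900
Round up: n = 471

Answer: n = 471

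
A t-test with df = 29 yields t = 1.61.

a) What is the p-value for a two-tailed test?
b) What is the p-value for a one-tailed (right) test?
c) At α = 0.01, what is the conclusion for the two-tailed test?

Using t-distribution with df = 29:
a) Two-tailed: p = 2×P(T > 1.61) = 0.1182
b) One-tailed: p = P(T > 1.61) = 0.0591
c) 0.1182 ≥ 0.01, fail to reject H₀

Answer: a) 0.1182, b) 0.0591, c) fail to reject H₀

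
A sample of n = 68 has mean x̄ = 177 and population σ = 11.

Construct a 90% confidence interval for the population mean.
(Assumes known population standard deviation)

Answer: (174.8057, 179.1943)

Derivation:
Confidence level: 90%, α = 0.1
z_0.05 = 1.645
SE = σ/√n = 11/√68 = 1.3339
Margin of error = 1.645 × 1.3339 = 2.1943
CI: x̄ ± margin = 177 ± 2.1943
CI: (174.8057, 179.1943)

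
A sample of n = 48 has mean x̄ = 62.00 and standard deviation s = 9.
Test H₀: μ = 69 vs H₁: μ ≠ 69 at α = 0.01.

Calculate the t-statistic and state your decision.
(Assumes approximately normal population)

df = n - 1 = 47
SE = s/√n = 9/√48 = 1.2990
t = (x̄ - μ₀)/SE = (62.00 - 69)/1.2990 = -5.3888
Critical value: t_{0.005,47} = ±2.685
p-value < 0.0001
Decision: reject H₀

Answer: t = -5.3888, reject H₀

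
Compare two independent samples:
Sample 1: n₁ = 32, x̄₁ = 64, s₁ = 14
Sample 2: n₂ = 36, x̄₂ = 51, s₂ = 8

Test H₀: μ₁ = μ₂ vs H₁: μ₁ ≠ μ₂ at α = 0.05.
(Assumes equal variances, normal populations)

Pooled variance: s²_p = [31×14² + 35×8²]/(66) = 126.0000
s_p = 11.2250
SE = s_p×√(1/n₁ + 1/n₂) = 11.2250×√(1/32 + 1/36) = 2.7272
t = (x̄₁ - x̄₂)/SE = (64 - 51)/2.7272 = 4.7668
df = 66, t-critical = ±1.997
Decision: reject H₀

Answer: t = 4.7668, reject H₀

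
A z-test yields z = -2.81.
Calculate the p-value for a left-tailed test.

Answer: p-value ≈ 0.0025

Derivation:
For z = -2.81:
p = P(Z < -2.81) = Φ(-2.81) = 0.0025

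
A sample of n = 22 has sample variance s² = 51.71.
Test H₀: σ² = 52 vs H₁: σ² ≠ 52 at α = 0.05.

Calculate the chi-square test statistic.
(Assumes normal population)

Answer: χ² = 20.8829, fail to reject H₀

Derivation:
df = n - 1 = 21
χ² = (n-1)s²/σ₀² = 21×51.71/52 = 20.8829
Critical values: χ²_{0.975,21} = 10.283, χ²_{0.025,21} = 35.479
Rejection region: χ² < 10.283 or χ² > 35.479
Decision: fail to reject H₀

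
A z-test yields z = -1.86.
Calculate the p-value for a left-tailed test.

For z = -1.86:
p = P(Z < -1.86) = Φ(-1.86) = 0.0314

Answer: p-value ≈ 0.0314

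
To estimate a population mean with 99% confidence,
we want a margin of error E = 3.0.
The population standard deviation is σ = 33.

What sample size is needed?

Answer: n = 803

Derivation:
z_0.005 = 2.576
n = (z×σ/E)² = (2.576×33/3.0)²
n = 802.9289
Round up: n = 803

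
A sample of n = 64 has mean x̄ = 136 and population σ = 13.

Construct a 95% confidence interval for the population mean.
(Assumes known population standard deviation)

Confidence level: 95%, α = 0.05
z_0.025 = 1.960
SE = σ/√n = 13/√64 = 1.6250
Margin of error = 1.960 × 1.6250 = 3.1850
CI: x̄ ± margin = 136 ± 3.1850
CI: (132.8150, 139.1850)

Answer: (132.8150, 139.1850)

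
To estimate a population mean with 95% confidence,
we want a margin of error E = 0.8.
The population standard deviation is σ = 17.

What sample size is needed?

Answer: n = 1735

Derivation:
z_0.025 = 1.960
n = (z×σ/E)² = (1.960×17/0.8)²
n = 1734.7225
Round up: n = 1735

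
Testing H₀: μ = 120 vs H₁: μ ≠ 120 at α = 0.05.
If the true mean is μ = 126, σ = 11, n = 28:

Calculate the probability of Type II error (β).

SE = σ/√n = 11/√28 = 2.0788
Critical values: μ₀ ± z_0.025×SE = 120 ± 1.960×2.0788
Acceptance region: (115.9256, 124.0744)
Under H₁ (μ = 126): z_high = (124.0744 - 126)/2.0788 = -0.9263, z_low = (115.9256 - 126)/2.0788 = -4.8463
β = P(not reject | H₁) = Φ(-0.9263) - Φ(-4.8463) ≈ 0.1771

Answer: β ≈ 0.1771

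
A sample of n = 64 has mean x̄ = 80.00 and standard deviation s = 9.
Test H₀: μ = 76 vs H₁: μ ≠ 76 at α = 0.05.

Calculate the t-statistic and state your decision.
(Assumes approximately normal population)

Answer: t = 3.5556, reject H₀

Derivation:
df = n - 1 = 63
SE = s/√n = 9/√64 = 1.1250
t = (x̄ - μ₀)/SE = (80.00 - 76)/1.1250 = 3.5556
Critical value: t_{0.025,63} = ±1.998
p-value ≈ 0.0007
Decision: reject H₀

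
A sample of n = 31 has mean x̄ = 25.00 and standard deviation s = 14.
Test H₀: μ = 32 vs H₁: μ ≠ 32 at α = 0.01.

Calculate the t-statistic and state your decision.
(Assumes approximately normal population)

df = n - 1 = 30
SE = s/√n = 14/√31 = 2.5145
t = (x̄ - μ₀)/SE = (25.00 - 32)/2.5145 = -2.7839
Critical value: t_{0.005,30} = ±2.750
p-value ≈ 0.0092
Decision: reject H₀

Answer: t = -2.7839, reject H₀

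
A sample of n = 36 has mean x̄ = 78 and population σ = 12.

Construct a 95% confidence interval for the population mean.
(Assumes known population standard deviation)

Confidence level: 95%, α = 0.05
z_0.025 = 1.960
SE = σ/√n = 12/√36 = 2.0000
Margin of error = 1.960 × 2.0000 = 3.9200
CI: x̄ ± margin = 78 ± 3.9200
CI: (74.0800, 81.9200)

Answer: (74.0800, 81.9200)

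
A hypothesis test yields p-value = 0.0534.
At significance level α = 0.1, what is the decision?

Compare p-value to α:
0.0534 < 0.1
Decision: reject H₀

Answer: reject H₀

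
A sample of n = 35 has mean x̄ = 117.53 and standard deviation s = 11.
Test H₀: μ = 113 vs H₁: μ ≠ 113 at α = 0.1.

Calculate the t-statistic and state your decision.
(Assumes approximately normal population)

Answer: t = 2.4364, reject H₀

Derivation:
df = n - 1 = 34
SE = s/√n = 11/√35 = 1.8593
t = (x̄ - μ₀)/SE = (117.53 - 113)/1.8593 = 2.4364
Critical value: t_{0.05,34} = ±1.691
p-value ≈ 0.0202
Decision: reject H₀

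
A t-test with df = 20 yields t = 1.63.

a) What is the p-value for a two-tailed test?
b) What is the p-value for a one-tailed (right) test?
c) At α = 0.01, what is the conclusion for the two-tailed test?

Using t-distribution with df = 20:
a) Two-tailed: p = 2×P(T > 1.63) = 0.1188
b) One-tailed: p = P(T > 1.63) = 0.0594
c) 0.1188 ≥ 0.01, fail to reject H₀

Answer: a) 0.1188, b) 0.0594, c) fail to reject H₀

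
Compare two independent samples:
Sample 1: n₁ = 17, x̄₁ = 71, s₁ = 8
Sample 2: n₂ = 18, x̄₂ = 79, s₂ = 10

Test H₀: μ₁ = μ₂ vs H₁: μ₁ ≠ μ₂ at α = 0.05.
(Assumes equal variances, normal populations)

Answer: t = -2.6036, reject H₀

Derivation:
Pooled variance: s²_p = [16×8² + 17×10²]/(33) = 82.5455
s_p = 9.0855
SE = s_p×√(1/n₁ + 1/n₂) = 9.0855×√(1/17 + 1/18) = 3.0727
t = (x̄₁ - x̄₂)/SE = (71 - 79)/3.0727 = -2.6036
df = 33, t-critical = ±2.035
Decision: reject H₀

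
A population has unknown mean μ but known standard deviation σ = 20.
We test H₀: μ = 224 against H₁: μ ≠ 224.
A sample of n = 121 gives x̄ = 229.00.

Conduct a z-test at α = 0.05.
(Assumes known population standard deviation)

Answer: z = 2.7500, reject H₀

Derivation:
Standard error: SE = σ/√n = 20/√121 = 1.8182
z-statistic: z = (x̄ - μ₀)/SE = (229.00 - 224)/1.8182 = 2.7500
Critical value: ±1.960
p-value = 0.0060
Decision: reject H₀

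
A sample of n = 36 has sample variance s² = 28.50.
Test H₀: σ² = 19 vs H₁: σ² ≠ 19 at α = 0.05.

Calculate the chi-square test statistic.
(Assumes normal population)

Answer: χ² = 52.5000, fail to reject H₀

Derivation:
df = n - 1 = 35
χ² = (n-1)s²/σ₀² = 35×28.50/19 = 52.5000
Critical values: χ²_{0.975,35} = 20.569, χ²_{0.025,35} = 53.203
Rejection region: χ² < 20.569 or χ² > 53.203
Decision: fail to reject H₀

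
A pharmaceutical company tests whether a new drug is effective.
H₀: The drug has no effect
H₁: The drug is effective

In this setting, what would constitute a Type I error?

Answer: Concluding the drug is effective when it actually has no effect

Derivation:
Type I error (α): Rejecting H₀ when H₀ is true
Type II error (β): Failing to reject H₀ when H₁ is true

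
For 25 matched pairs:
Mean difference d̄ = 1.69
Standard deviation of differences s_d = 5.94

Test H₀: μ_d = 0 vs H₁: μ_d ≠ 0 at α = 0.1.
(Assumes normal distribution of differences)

Answer: t = 1.4226, fail to reject H₀

Derivation:
df = n - 1 = 24
SE = s_d/√n = 5.94/√25 = 1.1880
t = d̄/SE = 1.69/1.1880 = 1.4226
Critical value: t_{0.05,24} = ±1.711
p-value ≈ 0.1677
Decision: fail to reject H₀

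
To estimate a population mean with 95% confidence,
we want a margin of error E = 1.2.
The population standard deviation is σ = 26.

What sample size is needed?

Answer: n = 1804

Derivation:
z_0.025 = 1.960
n = (z×σ/E)² = (1.960×26/1.2)²
n = 1803.4178
Round up: n = 1804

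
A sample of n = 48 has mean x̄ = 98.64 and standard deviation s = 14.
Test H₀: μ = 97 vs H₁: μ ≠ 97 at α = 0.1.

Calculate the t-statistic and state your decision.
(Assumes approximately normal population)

Answer: t = 0.8116, fail to reject H₀

Derivation:
df = n - 1 = 47
SE = s/√n = 14/√48 = 2.0207
t = (x̄ - μ₀)/SE = (98.64 - 97)/2.0207 = 0.8116
Critical value: t_{0.05,47} = ±1.678
p-value ≈ 0.4211
Decision: fail to reject H₀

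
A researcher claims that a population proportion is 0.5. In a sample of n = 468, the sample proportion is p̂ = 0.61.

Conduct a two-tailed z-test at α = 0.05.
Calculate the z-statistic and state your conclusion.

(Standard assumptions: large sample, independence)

Answer: z = 4.7592, reject H₀

Derivation:
H₀: p = 0.5, H₁: p ≠ 0.5
Standard error: SE = √(p₀(1-p₀)/n) = √(0.5×0.5/468) = 0.023113
z-statistic: z = (p̂ - p₀)/SE = (0.61 - 0.5)/0.023113 = 4.7592
Critical value: z_0.025 = ±1.960
p-value < 0.0001
Decision: reject H₀ at α = 0.05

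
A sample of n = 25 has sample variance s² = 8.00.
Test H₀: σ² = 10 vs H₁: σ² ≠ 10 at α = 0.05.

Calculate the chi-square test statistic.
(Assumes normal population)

Answer: χ² = 19.2000, fail to reject H₀

Derivation:
df = n - 1 = 24
χ² = (n-1)s²/σ₀² = 24×8.00/10 = 19.2000
Critical values: χ²_{0.975,24} = 12.401, χ²_{0.025,24} = 39.364
Rejection region: χ² < 12.401 or χ² > 39.364
Decision: fail to reject H₀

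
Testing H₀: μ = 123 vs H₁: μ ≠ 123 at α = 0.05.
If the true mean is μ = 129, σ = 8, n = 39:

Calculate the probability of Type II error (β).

SE = σ/√n = 8/√39 = 1.2810
Critical values: μ₀ ± z_0.025×SE = 123 ± 1.960×1.2810
Acceptance region: (120.4892, 125.5108)
Under H₁ (μ = 129): z_high = (125.5108 - 129)/1.2810 = -2.7238, z_low = (120.4892 - 129)/1.2810 = -6.6439
β = P(not reject | H₁) = Φ(-2.7238) - Φ(-6.6439) ≈ 0.0032

Answer: β ≈ 0.0032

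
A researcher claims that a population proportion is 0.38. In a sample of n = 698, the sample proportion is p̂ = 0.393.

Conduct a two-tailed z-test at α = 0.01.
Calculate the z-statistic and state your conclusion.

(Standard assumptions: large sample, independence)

Answer: z = 0.7076, fail to reject H₀

Derivation:
H₀: p = 0.38, H₁: p ≠ 0.38
Standard error: SE = √(p₀(1-p₀)/n) = √(0.38×0.62/698) = 0.018372
z-statistic: z = (p̂ - p₀)/SE = (0.393 - 0.38)/0.018372 = 0.7076
Critical value: z_0.005 = ±2.576
p-value = 0.4792
Decision: fail to reject H₀ at α = 0.01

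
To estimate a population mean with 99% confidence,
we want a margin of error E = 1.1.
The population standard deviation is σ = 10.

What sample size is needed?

Answer: n = 549

Derivation:
z_0.005 = 2.576
n = (z×σ/E)² = (2.576×10/1.1)²
n = 548.4112
Round up: n = 549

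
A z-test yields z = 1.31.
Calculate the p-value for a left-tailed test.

For z = 1.31:
p = P(Z < 1.31) = Φ(1.31) = 0.9049

Answer: p-value ≈ 0.9049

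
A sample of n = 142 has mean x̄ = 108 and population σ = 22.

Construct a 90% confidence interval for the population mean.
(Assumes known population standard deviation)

Confidence level: 90%, α = 0.1
z_0.05 = 1.645
SE = σ/√n = 22/√142 = 1.8462
Margin of error = 1.645 × 1.8462 = 3.0370
CI: x̄ ± margin = 108 ± 3.0370
CI: (104.9630, 111.0370)

Answer: (104.9630, 111.0370)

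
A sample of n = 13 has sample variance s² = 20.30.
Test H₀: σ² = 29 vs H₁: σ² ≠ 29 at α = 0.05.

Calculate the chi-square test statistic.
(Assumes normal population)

df = n - 1 = 12
χ² = (n-1)s²/σ₀² = 12×20.30/29 = 8.4000
Critical values: χ²_{0.975,12} = 4.404, χ²_{0.025,12} = 23.337
Rejection region: χ² < 4.404 or χ² > 23.337
Decision: fail to reject H₀

Answer: χ² = 8.4000, fail to reject H₀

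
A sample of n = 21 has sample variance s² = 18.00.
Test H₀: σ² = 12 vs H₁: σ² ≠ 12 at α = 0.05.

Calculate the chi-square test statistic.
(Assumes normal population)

df = n - 1 = 20
χ² = (n-1)s²/σ₀² = 20×18.00/12 = 30.0000
Critical values: χ²_{0.975,20} = 9.591, χ²_{0.025,20} = 34.170
Rejection region: χ² < 9.591 or χ² > 34.170
Decision: fail to reject H₀

Answer: χ² = 30.0000, fail to reject H₀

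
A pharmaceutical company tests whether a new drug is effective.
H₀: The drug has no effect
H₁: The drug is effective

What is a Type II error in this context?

Answer: Failing to detect the drug's effect when it actually works

Derivation:
Type I error (α): Rejecting H₀ when H₀ is true
Type II error (β): Failing to reject H₀ when H₁ is true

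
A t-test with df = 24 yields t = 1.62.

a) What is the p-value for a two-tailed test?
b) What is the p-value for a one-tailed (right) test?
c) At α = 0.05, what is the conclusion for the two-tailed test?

Using t-distribution with df = 24:
a) Two-tailed: p = 2×P(T > 1.62) = 0.1183
b) One-tailed: p = P(T > 1.62) = 0.0591
c) 0.1183 ≥ 0.05, fail to reject H₀

Answer: a) 0.1183, b) 0.0591, c) fail to reject H₀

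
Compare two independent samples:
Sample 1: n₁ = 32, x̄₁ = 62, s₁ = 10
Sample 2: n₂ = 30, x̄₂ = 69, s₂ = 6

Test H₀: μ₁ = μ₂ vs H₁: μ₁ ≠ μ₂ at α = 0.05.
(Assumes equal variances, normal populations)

Pooled variance: s²_p = [31×10² + 29×6²]/(60) = 69.0667
s_p = 8.3106
SE = s_p×√(1/n₁ + 1/n₂) = 8.3106×√(1/32 + 1/30) = 2.1120
t = (x̄₁ - x̄₂)/SE = (62 - 69)/2.1120 = -3.3144
df = 60, t-critical = ±2.000
Decision: reject H₀

Answer: t = -3.3144, reject H₀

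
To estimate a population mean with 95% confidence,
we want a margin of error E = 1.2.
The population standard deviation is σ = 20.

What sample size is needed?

z_0.025 = 1.960
n = (z×σ/E)² = (1.960×20/1.2)²
n = 1067.1111
Round up: n = 1068

Answer: n = 1068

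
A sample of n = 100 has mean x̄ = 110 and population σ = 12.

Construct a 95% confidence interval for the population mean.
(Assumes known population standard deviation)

Answer: (107.6480, 112.3520)

Derivation:
Confidence level: 95%, α = 0.05
z_0.025 = 1.960
SE = σ/√n = 12/√100 = 1.2000
Margin of error = 1.960 × 1.2000 = 2.3520
CI: x̄ ± margin = 110 ± 2.3520
CI: (107.6480, 112.3520)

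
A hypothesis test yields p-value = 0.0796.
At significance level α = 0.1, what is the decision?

Answer: reject H₀

Derivation:
Compare p-value to α:
0.0796 < 0.1
Decision: reject H₀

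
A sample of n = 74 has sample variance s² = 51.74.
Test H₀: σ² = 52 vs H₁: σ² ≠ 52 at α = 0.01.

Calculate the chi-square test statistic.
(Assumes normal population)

df = n - 1 = 73
χ² = (n-1)s²/σ₀² = 73×51.74/52 = 72.6350
Critical values: χ²_{0.995,73} = 45.629, χ²_{0.005,73} = 107.862
Rejection region: χ² < 45.629 or χ² > 107.862
Decision: fail to reject H₀

Answer: χ² = 72.6350, fail to reject H₀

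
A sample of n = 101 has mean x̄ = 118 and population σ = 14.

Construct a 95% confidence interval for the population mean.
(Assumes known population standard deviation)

Confidence level: 95%, α = 0.05
z_0.025 = 1.960
SE = σ/√n = 14/√101 = 1.3931
Margin of error = 1.960 × 1.3931 = 2.7305
CI: x̄ ± margin = 118 ± 2.7305
CI: (115.2695, 120.7305)

Answer: (115.2695, 120.7305)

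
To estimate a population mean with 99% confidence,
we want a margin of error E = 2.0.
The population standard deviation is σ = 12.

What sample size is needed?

Answer: n = 239

Derivation:
z_0.005 = 2.576
n = (z×σ/E)² = (2.576×12/2.0)²
n = 238.8879
Round up: n = 239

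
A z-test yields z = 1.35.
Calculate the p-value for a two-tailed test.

For z = 1.35:
p = 2×P(Z > |1.35|) = 2×(1 - Φ(1.35)) = 0.1770

Answer: p-value ≈ 0.1770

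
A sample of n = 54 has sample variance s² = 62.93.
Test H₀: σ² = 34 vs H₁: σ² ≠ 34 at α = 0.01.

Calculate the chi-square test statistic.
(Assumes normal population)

Answer: χ² = 98.0968, reject H₀

Derivation:
df = n - 1 = 53
χ² = (n-1)s²/σ₀² = 53×62.93/34 = 98.0968
Critical values: χ²_{0.995,53} = 30.230, χ²_{0.005,53} = 83.253
Rejection region: χ² < 30.230 or χ² > 83.253
Decision: reject H₀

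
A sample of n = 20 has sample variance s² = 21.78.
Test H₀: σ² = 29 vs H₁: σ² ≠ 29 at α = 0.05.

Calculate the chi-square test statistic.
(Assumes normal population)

Answer: χ² = 14.2697, fail to reject H₀

Derivation:
df = n - 1 = 19
χ² = (n-1)s²/σ₀² = 19×21.78/29 = 14.2697
Critical values: χ²_{0.975,19} = 8.907, χ²_{0.025,19} = 32.852
Rejection region: χ² < 8.907 or χ² > 32.852
Decision: fail to reject H₀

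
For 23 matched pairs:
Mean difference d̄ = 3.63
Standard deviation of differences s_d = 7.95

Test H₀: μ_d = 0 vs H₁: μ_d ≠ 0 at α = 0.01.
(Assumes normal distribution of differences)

df = n - 1 = 22
SE = s_d/√n = 7.95/√23 = 1.6577
t = d̄/SE = 3.63/1.6577 = 2.1898
Critical value: t_{0.005,22} = ±2.819
p-value ≈ 0.0394
Decision: fail to reject H₀

Answer: t = 2.1898, fail to reject H₀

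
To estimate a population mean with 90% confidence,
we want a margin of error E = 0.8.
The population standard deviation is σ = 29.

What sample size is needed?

z_0.05 = 1.645
n = (z×σ/E)² = (1.645×29/0.8)²
n = 3555.8860
Round up: n = 3556

Answer: n = 3556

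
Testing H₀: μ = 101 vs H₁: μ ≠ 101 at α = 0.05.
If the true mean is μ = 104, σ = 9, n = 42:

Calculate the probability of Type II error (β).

Answer: β ≈ 0.4206

Derivation:
SE = σ/√n = 9/√42 = 1.3887
Critical values: μ₀ ± z_0.025×SE = 101 ± 1.960×1.3887
Acceptance region: (98.2781, 103.7219)
Under H₁ (μ = 104): z_high = (103.7219 - 104)/1.3887 = -0.2003, z_low = (98.2781 - 104)/1.3887 = -4.1203
β = P(not reject | H₁) = Φ(-0.2003) - Φ(-4.1203) ≈ 0.4206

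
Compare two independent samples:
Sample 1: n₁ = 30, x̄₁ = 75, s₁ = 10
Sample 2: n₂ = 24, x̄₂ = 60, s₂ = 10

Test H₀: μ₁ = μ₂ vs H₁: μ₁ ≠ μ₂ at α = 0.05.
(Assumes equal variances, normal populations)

Answer: t = 5.4773, reject H₀

Derivation:
Pooled variance: s²_p = [29×10² + 23×10²]/(52) = 100.0000
s_p = 10.0000
SE = s_p×√(1/n₁ + 1/n₂) = 10.0000×√(1/30 + 1/24) = 2.7386
t = (x̄₁ - x̄₂)/SE = (75 - 60)/2.7386 = 5.4773
df = 52, t-critical = ±2.007
Decision: reject H₀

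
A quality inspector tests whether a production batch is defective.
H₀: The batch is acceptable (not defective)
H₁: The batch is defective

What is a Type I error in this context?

Answer: Rejecting an acceptable batch

Derivation:
A Type I error (probability α) occurs when we reject a true H₀.
A Type II error (probability β) occurs when we fail to reject a false H₀.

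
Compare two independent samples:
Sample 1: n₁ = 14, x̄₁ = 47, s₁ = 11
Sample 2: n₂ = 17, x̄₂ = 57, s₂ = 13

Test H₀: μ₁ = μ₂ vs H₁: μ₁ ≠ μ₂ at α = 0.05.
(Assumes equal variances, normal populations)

Pooled variance: s²_p = [13×11² + 16×13²]/(29) = 147.4828
s_p = 12.1442
SE = s_p×√(1/n₁ + 1/n₂) = 12.1442×√(1/14 + 1/17) = 4.3829
t = (x̄₁ - x̄₂)/SE = (47 - 57)/4.3829 = -2.2816
df = 29, t-critical = ±2.045
Decision: reject H₀

Answer: t = -2.2816, reject H₀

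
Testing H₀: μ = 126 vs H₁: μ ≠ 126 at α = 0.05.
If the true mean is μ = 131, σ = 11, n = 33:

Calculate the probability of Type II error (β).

SE = σ/√n = 11/√33 = 1.9149
Critical values: μ₀ ± z_0.025×SE = 126 ± 1.960×1.9149
Acceptance region: (122.2468, 129.7532)
Under H₁ (μ = 131): z_high = (129.7532 - 131)/1.9149 = -0.6511, z_low = (122.2468 - 131)/1.9149 = -4.5711
β = P(not reject | H₁) = Φ(-0.6511) - Φ(-4.5711) ≈ 0.2575

Answer: β ≈ 0.2575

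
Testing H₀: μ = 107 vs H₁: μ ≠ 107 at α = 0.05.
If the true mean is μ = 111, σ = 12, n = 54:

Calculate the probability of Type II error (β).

Answer: β ≈ 0.3122

Derivation:
SE = σ/√n = 12/√54 = 1.6330
Critical values: μ₀ ± z_0.025×SE = 107 ± 1.960×1.6330
Acceptance region: (103.7993, 110.2007)
Under H₁ (μ = 111): z_high = (110.2007 - 111)/1.6330 = -0.4895, z_low = (103.7993 - 111)/1.6330 = -4.4095
β = P(not reject | H₁) = Φ(-0.4895) - Φ(-4.4095) ≈ 0.3122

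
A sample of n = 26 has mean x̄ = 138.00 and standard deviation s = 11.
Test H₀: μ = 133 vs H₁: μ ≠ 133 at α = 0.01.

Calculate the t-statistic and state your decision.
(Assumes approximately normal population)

df = n - 1 = 25
SE = s/√n = 11/√26 = 2.1573
t = (x̄ - μ₀)/SE = (138.00 - 133)/2.1573 = 2.3177
Critical value: t_{0.005,25} = ±2.787
p-value ≈ 0.0289
Decision: fail to reject H₀

Answer: t = 2.3177, fail to reject H₀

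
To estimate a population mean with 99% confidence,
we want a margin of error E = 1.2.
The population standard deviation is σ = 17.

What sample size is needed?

z_0.005 = 2.576
n = (z×σ/E)² = (2.576×17/1.2)²
n = 1331.7634
Round up: n = 1332

Answer: n = 1332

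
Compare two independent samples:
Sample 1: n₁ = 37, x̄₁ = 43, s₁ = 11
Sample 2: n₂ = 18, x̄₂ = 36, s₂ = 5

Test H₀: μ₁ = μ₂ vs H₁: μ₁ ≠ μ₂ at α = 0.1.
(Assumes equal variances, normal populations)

Answer: t = 2.5647, reject H₀

Derivation:
Pooled variance: s²_p = [36×11² + 17×5²]/(53) = 90.2075
s_p = 9.4978
SE = s_p×√(1/n₁ + 1/n₂) = 9.4978×√(1/37 + 1/18) = 2.7294
t = (x̄₁ - x̄₂)/SE = (43 - 36)/2.7294 = 2.5647
df = 53, t-critical = ±1.674
Decision: reject H₀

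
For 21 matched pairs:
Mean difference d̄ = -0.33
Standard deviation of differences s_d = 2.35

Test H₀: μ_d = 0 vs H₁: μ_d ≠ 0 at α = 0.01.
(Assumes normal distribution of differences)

Answer: t = -0.6435, fail to reject H₀

Derivation:
df = n - 1 = 20
SE = s_d/√n = 2.35/√21 = 0.5128
t = d̄/SE = -0.33/0.5128 = -0.6435
Critical value: t_{0.005,20} = ±2.845
p-value ≈ 0.5272
Decision: fail to reject H₀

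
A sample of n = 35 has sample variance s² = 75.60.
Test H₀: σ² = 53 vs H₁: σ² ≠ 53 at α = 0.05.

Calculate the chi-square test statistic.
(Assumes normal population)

Answer: χ² = 48.4981, fail to reject H₀

Derivation:
df = n - 1 = 34
χ² = (n-1)s²/σ₀² = 34×75.60/53 = 48.4981
Critical values: χ²_{0.975,34} = 19.806, χ²_{0.025,34} = 51.966
Rejection region: χ² < 19.806 or χ² > 51.966
Decision: fail to reject H₀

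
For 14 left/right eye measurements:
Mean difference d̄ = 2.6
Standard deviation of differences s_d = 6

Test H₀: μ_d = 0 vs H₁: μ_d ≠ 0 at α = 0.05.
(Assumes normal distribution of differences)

Answer: t = 1.6214, fail to reject H₀

Derivation:
df = n - 1 = 13
SE = s_d/√n = 6/√14 = 1.6036
t = d̄/SE = 2.6/1.6036 = 1.6214
Critical value: t_{0.025,13} = ±2.160
p-value ≈ 0.1289
Decision: fail to reject H₀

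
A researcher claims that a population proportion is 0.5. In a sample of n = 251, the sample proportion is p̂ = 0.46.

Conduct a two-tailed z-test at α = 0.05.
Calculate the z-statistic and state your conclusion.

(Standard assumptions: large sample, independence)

Answer: z = -1.2674, fail to reject H₀

Derivation:
H₀: p = 0.5, H₁: p ≠ 0.5
Standard error: SE = √(p₀(1-p₀)/n) = √(0.5×0.5/251) = 0.031560
z-statistic: z = (p̂ - p₀)/SE = (0.46 - 0.5)/0.031560 = -1.2674
Critical value: z_0.025 = ±1.960
p-value = 0.2050
Decision: fail to reject H₀ at α = 0.05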